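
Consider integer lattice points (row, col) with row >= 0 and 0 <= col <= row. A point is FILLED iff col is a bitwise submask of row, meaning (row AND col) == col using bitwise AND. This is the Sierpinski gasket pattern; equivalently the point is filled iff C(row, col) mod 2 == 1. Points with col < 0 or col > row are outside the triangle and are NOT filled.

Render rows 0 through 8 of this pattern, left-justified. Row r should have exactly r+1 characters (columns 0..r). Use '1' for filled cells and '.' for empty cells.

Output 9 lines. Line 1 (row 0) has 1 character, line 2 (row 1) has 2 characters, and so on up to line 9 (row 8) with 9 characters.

Answer: 1
11
1.1
1111
1...1
11..11
1.1.1.1
11111111
1.......1

Derivation:
r0=0: 1
r1=1: 11
r2=10: 1.1
r3=11: 1111
r4=100: 1...1
r5=101: 11..11
r6=110: 1.1.1.1
r7=111: 11111111
r8=1000: 1.......1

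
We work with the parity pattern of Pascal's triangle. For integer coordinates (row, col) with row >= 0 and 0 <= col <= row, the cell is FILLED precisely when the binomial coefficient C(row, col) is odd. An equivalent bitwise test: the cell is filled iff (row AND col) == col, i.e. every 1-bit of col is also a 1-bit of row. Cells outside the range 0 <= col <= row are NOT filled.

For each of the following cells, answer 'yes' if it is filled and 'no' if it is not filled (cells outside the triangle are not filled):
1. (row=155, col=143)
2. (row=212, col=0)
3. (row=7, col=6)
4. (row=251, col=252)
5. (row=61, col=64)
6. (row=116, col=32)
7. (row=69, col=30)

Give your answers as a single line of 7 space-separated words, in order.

Answer: no yes yes no no yes no

Derivation:
(155,143): row=0b10011011, col=0b10001111, row AND col = 0b10001011 = 139; 139 != 143 -> empty
(212,0): row=0b11010100, col=0b0, row AND col = 0b0 = 0; 0 == 0 -> filled
(7,6): row=0b111, col=0b110, row AND col = 0b110 = 6; 6 == 6 -> filled
(251,252): col outside [0, 251] -> not filled
(61,64): col outside [0, 61] -> not filled
(116,32): row=0b1110100, col=0b100000, row AND col = 0b100000 = 32; 32 == 32 -> filled
(69,30): row=0b1000101, col=0b11110, row AND col = 0b100 = 4; 4 != 30 -> empty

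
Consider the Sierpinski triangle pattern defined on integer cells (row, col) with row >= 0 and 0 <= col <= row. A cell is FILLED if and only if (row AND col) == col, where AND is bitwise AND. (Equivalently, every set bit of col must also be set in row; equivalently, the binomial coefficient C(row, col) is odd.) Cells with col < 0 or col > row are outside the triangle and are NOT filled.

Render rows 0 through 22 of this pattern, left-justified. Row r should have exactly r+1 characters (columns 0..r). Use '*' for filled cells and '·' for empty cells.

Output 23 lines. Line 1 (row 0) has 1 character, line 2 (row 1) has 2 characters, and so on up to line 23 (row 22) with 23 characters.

r0=0: *
r1=1: **
r2=10: *·*
r3=11: ****
r4=100: *···*
r5=101: **··**
r6=110: *·*·*·*
r7=111: ********
r8=1000: *·······*
r9=1001: **······**
r10=1010: *·*·····*·*
r11=1011: ****····****
r12=1100: *···*···*···*
r13=1101: **··**··**··**
r14=1110: *·*·*·*·*·*·*·*
r15=1111: ****************
r16=10000: *···············*
r17=10001: **··············**
r18=10010: *·*·············*·*
r19=10011: ****············****
r20=10100: *···*···········*···*
r21=10101: **··**··········**··**
r22=10110: *·*·*·*·········*·*·*·*

Answer: *
**
*·*
****
*···*
**··**
*·*·*·*
********
*·······*
**······**
*·*·····*·*
****····****
*···*···*···*
**··**··**··**
*·*·*·*·*·*·*·*
****************
*···············*
**··············**
*·*·············*·*
****············****
*···*···········*···*
**··**··········**··**
*·*·*·*·········*·*·*·*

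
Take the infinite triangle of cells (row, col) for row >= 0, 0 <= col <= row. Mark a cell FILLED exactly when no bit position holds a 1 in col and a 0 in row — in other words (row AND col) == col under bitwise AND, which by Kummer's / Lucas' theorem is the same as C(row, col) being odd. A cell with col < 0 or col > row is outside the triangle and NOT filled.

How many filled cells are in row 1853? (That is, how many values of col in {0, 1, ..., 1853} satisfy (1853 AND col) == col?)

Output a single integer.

Answer: 256

Derivation:
1853 in binary = 11100111101
popcount(1853) = number of 1-bits in 11100111101 = 8
A col c satisfies (1853 AND c) == c iff every set bit of c is also set in 1853; each of the 8 set bits of 1853 can independently be on or off in c.
count = 2^8 = 256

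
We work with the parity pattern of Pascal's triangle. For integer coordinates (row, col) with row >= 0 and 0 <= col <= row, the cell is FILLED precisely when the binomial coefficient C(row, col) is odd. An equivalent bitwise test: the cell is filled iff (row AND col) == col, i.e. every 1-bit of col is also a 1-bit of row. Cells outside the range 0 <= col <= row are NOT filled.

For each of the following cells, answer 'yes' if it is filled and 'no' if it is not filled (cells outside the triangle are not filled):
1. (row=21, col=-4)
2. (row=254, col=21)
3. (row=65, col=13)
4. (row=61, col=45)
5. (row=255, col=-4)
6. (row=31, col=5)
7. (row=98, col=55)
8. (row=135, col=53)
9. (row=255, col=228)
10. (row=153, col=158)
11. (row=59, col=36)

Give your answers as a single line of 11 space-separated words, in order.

(21,-4): col outside [0, 21] -> not filled
(254,21): row=0b11111110, col=0b10101, row AND col = 0b10100 = 20; 20 != 21 -> empty
(65,13): row=0b1000001, col=0b1101, row AND col = 0b1 = 1; 1 != 13 -> empty
(61,45): row=0b111101, col=0b101101, row AND col = 0b101101 = 45; 45 == 45 -> filled
(255,-4): col outside [0, 255] -> not filled
(31,5): row=0b11111, col=0b101, row AND col = 0b101 = 5; 5 == 5 -> filled
(98,55): row=0b1100010, col=0b110111, row AND col = 0b100010 = 34; 34 != 55 -> empty
(135,53): row=0b10000111, col=0b110101, row AND col = 0b101 = 5; 5 != 53 -> empty
(255,228): row=0b11111111, col=0b11100100, row AND col = 0b11100100 = 228; 228 == 228 -> filled
(153,158): col outside [0, 153] -> not filled
(59,36): row=0b111011, col=0b100100, row AND col = 0b100000 = 32; 32 != 36 -> empty

Answer: no no no yes no yes no no yes no no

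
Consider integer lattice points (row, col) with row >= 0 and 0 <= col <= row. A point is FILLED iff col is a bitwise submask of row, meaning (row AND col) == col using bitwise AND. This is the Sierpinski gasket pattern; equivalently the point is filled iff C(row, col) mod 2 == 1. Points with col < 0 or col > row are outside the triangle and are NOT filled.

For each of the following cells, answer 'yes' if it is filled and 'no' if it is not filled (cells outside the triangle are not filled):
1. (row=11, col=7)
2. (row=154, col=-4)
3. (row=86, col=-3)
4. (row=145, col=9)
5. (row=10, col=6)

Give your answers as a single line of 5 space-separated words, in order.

Answer: no no no no no

Derivation:
(11,7): row=0b1011, col=0b111, row AND col = 0b11 = 3; 3 != 7 -> empty
(154,-4): col outside [0, 154] -> not filled
(86,-3): col outside [0, 86] -> not filled
(145,9): row=0b10010001, col=0b1001, row AND col = 0b1 = 1; 1 != 9 -> empty
(10,6): row=0b1010, col=0b110, row AND col = 0b10 = 2; 2 != 6 -> empty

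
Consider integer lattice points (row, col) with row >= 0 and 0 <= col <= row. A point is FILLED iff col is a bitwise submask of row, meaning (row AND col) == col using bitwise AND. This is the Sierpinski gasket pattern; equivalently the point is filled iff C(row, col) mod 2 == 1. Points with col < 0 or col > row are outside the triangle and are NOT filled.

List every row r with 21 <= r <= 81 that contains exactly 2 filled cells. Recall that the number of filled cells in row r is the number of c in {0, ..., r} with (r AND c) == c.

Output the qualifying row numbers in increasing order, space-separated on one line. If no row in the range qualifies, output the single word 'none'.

Answer: 32 64

Derivation:
Row r has 2^popcount(r) filled cells, so we need popcount(r) = log2(2) = 1.
Scan r = 21..81 and keep those with exactly 1 one-bits:
r=21=10101 popcount=3 -> skip
r=22=10110 popcount=3 -> skip
r=23=10111 popcount=4 -> skip
r=24=11000 popcount=2 -> skip
r=25=11001 popcount=3 -> skip
r=26=11010 popcount=3 -> skip
r=27=11011 popcount=4 -> skip
r=28=11100 popcount=3 -> skip
r=29=11101 popcount=4 -> skip
r=30=11110 popcount=4 -> skip
r=31=11111 popcount=5 -> skip
r=32=100000 popcount=1 -> KEEP
r=33=100001 popcount=2 -> skip
r=34=100010 popcount=2 -> skip
r=35=100011 popcount=3 -> skip
r=36=100100 popcount=2 -> skip
r=37=100101 popcount=3 -> skip
r=38=100110 popcount=3 -> skip
r=39=100111 popcount=4 -> skip
r=40=101000 popcount=2 -> skip
r=41=101001 popcount=3 -> skip
r=42=101010 popcount=3 -> skip
r=43=101011 popcount=4 -> skip
r=44=101100 popcount=3 -> skip
r=45=101101 popcount=4 -> skip
r=46=101110 popcount=4 -> skip
r=47=101111 popcount=5 -> skip
r=48=110000 popcount=2 -> skip
r=49=110001 popcount=3 -> skip
r=50=110010 popcount=3 -> skip
r=51=110011 popcount=4 -> skip
r=52=110100 popcount=3 -> skip
r=53=110101 popcount=4 -> skip
r=54=110110 popcount=4 -> skip
r=55=110111 popcount=5 -> skip
r=56=111000 popcount=3 -> skip
r=57=111001 popcount=4 -> skip
r=58=111010 popcount=4 -> skip
r=59=111011 popcount=5 -> skip
r=60=111100 popcount=4 -> skip
r=61=111101 popcount=5 -> skip
r=62=111110 popcount=5 -> skip
r=63=111111 popcount=6 -> skip
r=64=1000000 popcount=1 -> KEEP
r=65=1000001 popcount=2 -> skip
r=66=1000010 popcount=2 -> skip
r=67=1000011 popcount=3 -> skip
r=68=1000100 popcount=2 -> skip
r=69=1000101 popcount=3 -> skip
r=70=1000110 popcount=3 -> skip
r=71=1000111 popcount=4 -> skip
r=72=1001000 popcount=2 -> skip
r=73=1001001 popcount=3 -> skip
r=74=1001010 popcount=3 -> skip
r=75=1001011 popcount=4 -> skip
r=76=1001100 popcount=3 -> skip
r=77=1001101 popcount=4 -> skip
r=78=1001110 popcount=4 -> skip
r=79=1001111 popcount=5 -> skip
r=80=1010000 popcount=2 -> skip
r=81=1010001 popcount=3 -> skip
Kept rows: 32 64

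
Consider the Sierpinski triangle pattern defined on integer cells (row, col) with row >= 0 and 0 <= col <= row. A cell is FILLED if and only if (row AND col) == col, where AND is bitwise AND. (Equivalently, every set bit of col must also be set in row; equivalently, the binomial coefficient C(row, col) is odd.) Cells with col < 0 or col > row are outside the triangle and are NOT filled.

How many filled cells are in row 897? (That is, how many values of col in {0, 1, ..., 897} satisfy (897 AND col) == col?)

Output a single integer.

897 in binary = 1110000001
popcount(897) = number of 1-bits in 1110000001 = 4
A col c satisfies (897 AND c) == c iff every set bit of c is also set in 897; each of the 4 set bits of 897 can independently be on or off in c.
count = 2^4 = 16

Answer: 16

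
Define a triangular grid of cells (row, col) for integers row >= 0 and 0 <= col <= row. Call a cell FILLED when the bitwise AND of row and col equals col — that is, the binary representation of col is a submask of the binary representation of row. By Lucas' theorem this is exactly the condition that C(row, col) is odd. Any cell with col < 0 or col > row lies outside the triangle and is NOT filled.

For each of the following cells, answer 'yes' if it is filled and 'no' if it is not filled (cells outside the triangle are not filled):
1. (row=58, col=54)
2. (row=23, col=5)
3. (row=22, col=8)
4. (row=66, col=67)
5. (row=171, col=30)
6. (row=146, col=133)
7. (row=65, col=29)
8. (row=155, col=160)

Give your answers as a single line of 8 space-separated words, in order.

(58,54): row=0b111010, col=0b110110, row AND col = 0b110010 = 50; 50 != 54 -> empty
(23,5): row=0b10111, col=0b101, row AND col = 0b101 = 5; 5 == 5 -> filled
(22,8): row=0b10110, col=0b1000, row AND col = 0b0 = 0; 0 != 8 -> empty
(66,67): col outside [0, 66] -> not filled
(171,30): row=0b10101011, col=0b11110, row AND col = 0b1010 = 10; 10 != 30 -> empty
(146,133): row=0b10010010, col=0b10000101, row AND col = 0b10000000 = 128; 128 != 133 -> empty
(65,29): row=0b1000001, col=0b11101, row AND col = 0b1 = 1; 1 != 29 -> empty
(155,160): col outside [0, 155] -> not filled

Answer: no yes no no no no no no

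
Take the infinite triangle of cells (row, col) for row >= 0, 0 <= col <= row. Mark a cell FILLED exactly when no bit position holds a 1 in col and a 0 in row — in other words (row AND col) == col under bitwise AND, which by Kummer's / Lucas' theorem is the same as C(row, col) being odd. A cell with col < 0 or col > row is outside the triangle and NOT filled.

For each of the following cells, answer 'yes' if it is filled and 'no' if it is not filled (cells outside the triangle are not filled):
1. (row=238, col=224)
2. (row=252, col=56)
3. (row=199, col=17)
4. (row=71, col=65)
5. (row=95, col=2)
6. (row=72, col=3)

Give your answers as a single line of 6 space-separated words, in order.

Answer: yes yes no yes yes no

Derivation:
(238,224): row=0b11101110, col=0b11100000, row AND col = 0b11100000 = 224; 224 == 224 -> filled
(252,56): row=0b11111100, col=0b111000, row AND col = 0b111000 = 56; 56 == 56 -> filled
(199,17): row=0b11000111, col=0b10001, row AND col = 0b1 = 1; 1 != 17 -> empty
(71,65): row=0b1000111, col=0b1000001, row AND col = 0b1000001 = 65; 65 == 65 -> filled
(95,2): row=0b1011111, col=0b10, row AND col = 0b10 = 2; 2 == 2 -> filled
(72,3): row=0b1001000, col=0b11, row AND col = 0b0 = 0; 0 != 3 -> empty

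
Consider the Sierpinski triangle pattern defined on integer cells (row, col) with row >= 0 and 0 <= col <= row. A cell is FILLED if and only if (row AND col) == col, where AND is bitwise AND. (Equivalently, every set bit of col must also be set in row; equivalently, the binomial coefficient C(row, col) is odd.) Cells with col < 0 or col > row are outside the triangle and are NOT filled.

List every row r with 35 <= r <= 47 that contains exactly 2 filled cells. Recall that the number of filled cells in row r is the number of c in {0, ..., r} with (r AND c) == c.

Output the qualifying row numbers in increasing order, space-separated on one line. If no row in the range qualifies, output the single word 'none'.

Answer: none

Derivation:
Row r has 2^popcount(r) filled cells, so we need popcount(r) = log2(2) = 1.
Scan r = 35..47 and keep those with exactly 1 one-bits:
r=35=100011 popcount=3 -> skip
r=36=100100 popcount=2 -> skip
r=37=100101 popcount=3 -> skip
r=38=100110 popcount=3 -> skip
r=39=100111 popcount=4 -> skip
r=40=101000 popcount=2 -> skip
r=41=101001 popcount=3 -> skip
r=42=101010 popcount=3 -> skip
r=43=101011 popcount=4 -> skip
r=44=101100 popcount=3 -> skip
r=45=101101 popcount=4 -> skip
r=46=101110 popcount=4 -> skip
r=47=101111 popcount=5 -> skip
Kept rows: none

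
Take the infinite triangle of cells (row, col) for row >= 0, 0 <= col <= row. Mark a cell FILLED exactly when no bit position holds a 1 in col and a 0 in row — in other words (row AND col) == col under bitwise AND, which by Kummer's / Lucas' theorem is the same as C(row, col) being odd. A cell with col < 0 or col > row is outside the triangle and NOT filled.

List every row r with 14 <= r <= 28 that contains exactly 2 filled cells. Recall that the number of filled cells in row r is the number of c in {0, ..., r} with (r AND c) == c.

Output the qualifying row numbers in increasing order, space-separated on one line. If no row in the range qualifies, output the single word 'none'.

Row r has 2^popcount(r) filled cells, so we need popcount(r) = log2(2) = 1.
Scan r = 14..28 and keep those with exactly 1 one-bits:
r=14=1110 popcount=3 -> skip
r=15=1111 popcount=4 -> skip
r=16=10000 popcount=1 -> KEEP
r=17=10001 popcount=2 -> skip
r=18=10010 popcount=2 -> skip
r=19=10011 popcount=3 -> skip
r=20=10100 popcount=2 -> skip
r=21=10101 popcount=3 -> skip
r=22=10110 popcount=3 -> skip
r=23=10111 popcount=4 -> skip
r=24=11000 popcount=2 -> skip
r=25=11001 popcount=3 -> skip
r=26=11010 popcount=3 -> skip
r=27=11011 popcount=4 -> skip
r=28=11100 popcount=3 -> skip
Kept rows: 16

Answer: 16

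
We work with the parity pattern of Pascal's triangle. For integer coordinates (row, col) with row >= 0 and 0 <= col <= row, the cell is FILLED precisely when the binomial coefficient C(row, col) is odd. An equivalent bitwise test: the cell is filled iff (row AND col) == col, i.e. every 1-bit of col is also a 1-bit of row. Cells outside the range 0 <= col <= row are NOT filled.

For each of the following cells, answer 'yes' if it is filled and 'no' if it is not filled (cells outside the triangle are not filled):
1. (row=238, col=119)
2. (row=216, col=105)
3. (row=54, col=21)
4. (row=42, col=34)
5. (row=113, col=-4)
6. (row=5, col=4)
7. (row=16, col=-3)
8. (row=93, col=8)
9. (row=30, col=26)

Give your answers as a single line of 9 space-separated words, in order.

Answer: no no no yes no yes no yes yes

Derivation:
(238,119): row=0b11101110, col=0b1110111, row AND col = 0b1100110 = 102; 102 != 119 -> empty
(216,105): row=0b11011000, col=0b1101001, row AND col = 0b1001000 = 72; 72 != 105 -> empty
(54,21): row=0b110110, col=0b10101, row AND col = 0b10100 = 20; 20 != 21 -> empty
(42,34): row=0b101010, col=0b100010, row AND col = 0b100010 = 34; 34 == 34 -> filled
(113,-4): col outside [0, 113] -> not filled
(5,4): row=0b101, col=0b100, row AND col = 0b100 = 4; 4 == 4 -> filled
(16,-3): col outside [0, 16] -> not filled
(93,8): row=0b1011101, col=0b1000, row AND col = 0b1000 = 8; 8 == 8 -> filled
(30,26): row=0b11110, col=0b11010, row AND col = 0b11010 = 26; 26 == 26 -> filled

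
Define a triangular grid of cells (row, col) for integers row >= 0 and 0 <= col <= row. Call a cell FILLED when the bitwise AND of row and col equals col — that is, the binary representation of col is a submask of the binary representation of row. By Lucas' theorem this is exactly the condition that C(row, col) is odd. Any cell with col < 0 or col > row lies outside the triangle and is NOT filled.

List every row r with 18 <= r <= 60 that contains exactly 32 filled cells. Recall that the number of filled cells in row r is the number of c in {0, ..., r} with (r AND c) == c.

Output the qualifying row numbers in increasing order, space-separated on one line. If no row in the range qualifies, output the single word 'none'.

Row r has 2^popcount(r) filled cells, so we need popcount(r) = log2(32) = 5.
Scan r = 18..60 and keep those with exactly 5 one-bits:
r=18=10010 popcount=2 -> skip
r=19=10011 popcount=3 -> skip
r=20=10100 popcount=2 -> skip
r=21=10101 popcount=3 -> skip
r=22=10110 popcount=3 -> skip
r=23=10111 popcount=4 -> skip
r=24=11000 popcount=2 -> skip
r=25=11001 popcount=3 -> skip
r=26=11010 popcount=3 -> skip
r=27=11011 popcount=4 -> skip
r=28=11100 popcount=3 -> skip
r=29=11101 popcount=4 -> skip
r=30=11110 popcount=4 -> skip
r=31=11111 popcount=5 -> KEEP
r=32=100000 popcount=1 -> skip
r=33=100001 popcount=2 -> skip
r=34=100010 popcount=2 -> skip
r=35=100011 popcount=3 -> skip
r=36=100100 popcount=2 -> skip
r=37=100101 popcount=3 -> skip
r=38=100110 popcount=3 -> skip
r=39=100111 popcount=4 -> skip
r=40=101000 popcount=2 -> skip
r=41=101001 popcount=3 -> skip
r=42=101010 popcount=3 -> skip
r=43=101011 popcount=4 -> skip
r=44=101100 popcount=3 -> skip
r=45=101101 popcount=4 -> skip
r=46=101110 popcount=4 -> skip
r=47=101111 popcount=5 -> KEEP
r=48=110000 popcount=2 -> skip
r=49=110001 popcount=3 -> skip
r=50=110010 popcount=3 -> skip
r=51=110011 popcount=4 -> skip
r=52=110100 popcount=3 -> skip
r=53=110101 popcount=4 -> skip
r=54=110110 popcount=4 -> skip
r=55=110111 popcount=5 -> KEEP
r=56=111000 popcount=3 -> skip
r=57=111001 popcount=4 -> skip
r=58=111010 popcount=4 -> skip
r=59=111011 popcount=5 -> KEEP
r=60=111100 popcount=4 -> skip
Kept rows: 31 47 55 59

Answer: 31 47 55 59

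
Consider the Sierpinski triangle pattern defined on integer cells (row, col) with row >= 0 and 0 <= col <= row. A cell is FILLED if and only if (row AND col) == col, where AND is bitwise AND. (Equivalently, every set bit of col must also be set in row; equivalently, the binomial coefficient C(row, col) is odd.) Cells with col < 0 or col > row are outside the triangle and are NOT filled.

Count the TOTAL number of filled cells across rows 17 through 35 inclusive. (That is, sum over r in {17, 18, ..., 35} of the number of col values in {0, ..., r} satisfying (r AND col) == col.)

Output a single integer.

Answer: 178

Derivation:
r17=10001 pc2: +4 =4
r18=10010 pc2: +4 =8
r19=10011 pc3: +8 =16
r20=10100 pc2: +4 =20
r21=10101 pc3: +8 =28
r22=10110 pc3: +8 =36
r23=10111 pc4: +16 =52
r24=11000 pc2: +4 =56
r25=11001 pc3: +8 =64
r26=11010 pc3: +8 =72
r27=11011 pc4: +16 =88
r28=11100 pc3: +8 =96
r29=11101 pc4: +16 =112
r30=11110 pc4: +16 =128
r31=11111 pc5: +32 =160
r32=100000 pc1: +2 =162
r33=100001 pc2: +4 =166
r34=100010 pc2: +4 =170
r35=100011 pc3: +8 =178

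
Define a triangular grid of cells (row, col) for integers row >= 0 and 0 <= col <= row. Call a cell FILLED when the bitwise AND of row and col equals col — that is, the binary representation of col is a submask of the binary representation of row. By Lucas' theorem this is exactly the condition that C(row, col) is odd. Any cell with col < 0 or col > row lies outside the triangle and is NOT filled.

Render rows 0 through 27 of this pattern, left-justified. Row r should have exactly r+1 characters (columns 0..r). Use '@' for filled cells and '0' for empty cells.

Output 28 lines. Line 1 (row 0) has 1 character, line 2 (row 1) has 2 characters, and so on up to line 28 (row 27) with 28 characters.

r0=0: @
r1=1: @@
r2=10: @0@
r3=11: @@@@
r4=100: @000@
r5=101: @@00@@
r6=110: @0@0@0@
r7=111: @@@@@@@@
r8=1000: @0000000@
r9=1001: @@000000@@
r10=1010: @0@00000@0@
r11=1011: @@@@0000@@@@
r12=1100: @000@000@000@
r13=1101: @@00@@00@@00@@
r14=1110: @0@0@0@0@0@0@0@
r15=1111: @@@@@@@@@@@@@@@@
r16=10000: @000000000000000@
r17=10001: @@00000000000000@@
r18=10010: @0@0000000000000@0@
r19=10011: @@@@000000000000@@@@
r20=10100: @000@00000000000@000@
r21=10101: @@00@@0000000000@@00@@
r22=10110: @0@0@0@000000000@0@0@0@
r23=10111: @@@@@@@@00000000@@@@@@@@
r24=11000: @0000000@0000000@0000000@
r25=11001: @@000000@@000000@@000000@@
r26=11010: @0@00000@0@00000@0@00000@0@
r27=11011: @@@@0000@@@@0000@@@@0000@@@@

Answer: @
@@
@0@
@@@@
@000@
@@00@@
@0@0@0@
@@@@@@@@
@0000000@
@@000000@@
@0@00000@0@
@@@@0000@@@@
@000@000@000@
@@00@@00@@00@@
@0@0@0@0@0@0@0@
@@@@@@@@@@@@@@@@
@000000000000000@
@@00000000000000@@
@0@0000000000000@0@
@@@@000000000000@@@@
@000@00000000000@000@
@@00@@0000000000@@00@@
@0@0@0@000000000@0@0@0@
@@@@@@@@00000000@@@@@@@@
@0000000@0000000@0000000@
@@000000@@000000@@000000@@
@0@00000@0@00000@0@00000@0@
@@@@0000@@@@0000@@@@0000@@@@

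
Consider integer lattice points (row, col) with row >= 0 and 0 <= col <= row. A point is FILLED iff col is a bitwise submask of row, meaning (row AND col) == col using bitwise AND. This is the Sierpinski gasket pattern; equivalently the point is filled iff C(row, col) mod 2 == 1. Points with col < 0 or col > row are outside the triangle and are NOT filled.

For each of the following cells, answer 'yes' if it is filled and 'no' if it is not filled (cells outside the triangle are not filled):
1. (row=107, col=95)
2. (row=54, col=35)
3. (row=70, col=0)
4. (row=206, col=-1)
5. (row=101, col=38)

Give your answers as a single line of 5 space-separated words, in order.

Answer: no no yes no no

Derivation:
(107,95): row=0b1101011, col=0b1011111, row AND col = 0b1001011 = 75; 75 != 95 -> empty
(54,35): row=0b110110, col=0b100011, row AND col = 0b100010 = 34; 34 != 35 -> empty
(70,0): row=0b1000110, col=0b0, row AND col = 0b0 = 0; 0 == 0 -> filled
(206,-1): col outside [0, 206] -> not filled
(101,38): row=0b1100101, col=0b100110, row AND col = 0b100100 = 36; 36 != 38 -> empty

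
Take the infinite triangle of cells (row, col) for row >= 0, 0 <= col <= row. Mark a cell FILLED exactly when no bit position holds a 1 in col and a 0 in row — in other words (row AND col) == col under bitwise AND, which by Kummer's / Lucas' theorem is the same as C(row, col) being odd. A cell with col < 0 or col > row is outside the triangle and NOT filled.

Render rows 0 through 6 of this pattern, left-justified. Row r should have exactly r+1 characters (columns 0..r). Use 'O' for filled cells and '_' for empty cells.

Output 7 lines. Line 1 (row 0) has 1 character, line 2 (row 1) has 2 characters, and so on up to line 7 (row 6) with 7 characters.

Answer: O
OO
O_O
OOOO
O___O
OO__OO
O_O_O_O

Derivation:
r0=0: O
r1=1: OO
r2=10: O_O
r3=11: OOOO
r4=100: O___O
r5=101: OO__OO
r6=110: O_O_O_O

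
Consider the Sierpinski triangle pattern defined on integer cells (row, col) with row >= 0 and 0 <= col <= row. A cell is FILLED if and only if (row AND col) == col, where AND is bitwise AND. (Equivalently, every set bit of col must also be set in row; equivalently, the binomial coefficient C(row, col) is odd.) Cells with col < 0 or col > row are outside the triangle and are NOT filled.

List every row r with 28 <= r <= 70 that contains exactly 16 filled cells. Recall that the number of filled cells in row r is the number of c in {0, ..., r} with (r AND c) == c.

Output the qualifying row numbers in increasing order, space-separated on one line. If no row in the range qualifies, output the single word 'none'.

Row r has 2^popcount(r) filled cells, so we need popcount(r) = log2(16) = 4.
Scan r = 28..70 and keep those with exactly 4 one-bits:
r=28=11100 popcount=3 -> skip
r=29=11101 popcount=4 -> KEEP
r=30=11110 popcount=4 -> KEEP
r=31=11111 popcount=5 -> skip
r=32=100000 popcount=1 -> skip
r=33=100001 popcount=2 -> skip
r=34=100010 popcount=2 -> skip
r=35=100011 popcount=3 -> skip
r=36=100100 popcount=2 -> skip
r=37=100101 popcount=3 -> skip
r=38=100110 popcount=3 -> skip
r=39=100111 popcount=4 -> KEEP
r=40=101000 popcount=2 -> skip
r=41=101001 popcount=3 -> skip
r=42=101010 popcount=3 -> skip
r=43=101011 popcount=4 -> KEEP
r=44=101100 popcount=3 -> skip
r=45=101101 popcount=4 -> KEEP
r=46=101110 popcount=4 -> KEEP
r=47=101111 popcount=5 -> skip
r=48=110000 popcount=2 -> skip
r=49=110001 popcount=3 -> skip
r=50=110010 popcount=3 -> skip
r=51=110011 popcount=4 -> KEEP
r=52=110100 popcount=3 -> skip
r=53=110101 popcount=4 -> KEEP
r=54=110110 popcount=4 -> KEEP
r=55=110111 popcount=5 -> skip
r=56=111000 popcount=3 -> skip
r=57=111001 popcount=4 -> KEEP
r=58=111010 popcount=4 -> KEEP
r=59=111011 popcount=5 -> skip
r=60=111100 popcount=4 -> KEEP
r=61=111101 popcount=5 -> skip
r=62=111110 popcount=5 -> skip
r=63=111111 popcount=6 -> skip
r=64=1000000 popcount=1 -> skip
r=65=1000001 popcount=2 -> skip
r=66=1000010 popcount=2 -> skip
r=67=1000011 popcount=3 -> skip
r=68=1000100 popcount=2 -> skip
r=69=1000101 popcount=3 -> skip
r=70=1000110 popcount=3 -> skip
Kept rows: 29 30 39 43 45 46 51 53 54 57 58 60

Answer: 29 30 39 43 45 46 51 53 54 57 58 60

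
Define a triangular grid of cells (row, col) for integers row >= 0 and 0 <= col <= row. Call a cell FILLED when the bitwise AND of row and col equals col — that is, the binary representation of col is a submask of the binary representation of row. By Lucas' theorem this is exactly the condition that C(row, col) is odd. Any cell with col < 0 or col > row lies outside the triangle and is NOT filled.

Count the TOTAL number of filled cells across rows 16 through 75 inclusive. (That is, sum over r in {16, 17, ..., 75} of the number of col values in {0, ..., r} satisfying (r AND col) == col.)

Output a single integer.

r16=10000 pc1: +2 =2
r17=10001 pc2: +4 =6
r18=10010 pc2: +4 =10
r19=10011 pc3: +8 =18
r20=10100 pc2: +4 =22
r21=10101 pc3: +8 =30
r22=10110 pc3: +8 =38
r23=10111 pc4: +16 =54
r24=11000 pc2: +4 =58
r25=11001 pc3: +8 =66
r26=11010 pc3: +8 =74
r27=11011 pc4: +16 =90
r28=11100 pc3: +8 =98
r29=11101 pc4: +16 =114
r30=11110 pc4: +16 =130
r31=11111 pc5: +32 =162
r32=100000 pc1: +2 =164
r33=100001 pc2: +4 =168
r34=100010 pc2: +4 =172
r35=100011 pc3: +8 =180
r36=100100 pc2: +4 =184
r37=100101 pc3: +8 =192
r38=100110 pc3: +8 =200
r39=100111 pc4: +16 =216
r40=101000 pc2: +4 =220
r41=101001 pc3: +8 =228
r42=101010 pc3: +8 =236
r43=101011 pc4: +16 =252
r44=101100 pc3: +8 =260
r45=101101 pc4: +16 =276
r46=101110 pc4: +16 =292
r47=101111 pc5: +32 =324
r48=110000 pc2: +4 =328
r49=110001 pc3: +8 =336
r50=110010 pc3: +8 =344
r51=110011 pc4: +16 =360
r52=110100 pc3: +8 =368
r53=110101 pc4: +16 =384
r54=110110 pc4: +16 =400
r55=110111 pc5: +32 =432
r56=111000 pc3: +8 =440
r57=111001 pc4: +16 =456
r58=111010 pc4: +16 =472
r59=111011 pc5: +32 =504
r60=111100 pc4: +16 =520
r61=111101 pc5: +32 =552
r62=111110 pc5: +32 =584
r63=111111 pc6: +64 =648
r64=1000000 pc1: +2 =650
r65=1000001 pc2: +4 =654
r66=1000010 pc2: +4 =658
r67=1000011 pc3: +8 =666
r68=1000100 pc2: +4 =670
r69=1000101 pc3: +8 =678
r70=1000110 pc3: +8 =686
r71=1000111 pc4: +16 =702
r72=1001000 pc2: +4 =706
r73=1001001 pc3: +8 =714
r74=1001010 pc3: +8 =722
r75=1001011 pc4: +16 =738

Answer: 738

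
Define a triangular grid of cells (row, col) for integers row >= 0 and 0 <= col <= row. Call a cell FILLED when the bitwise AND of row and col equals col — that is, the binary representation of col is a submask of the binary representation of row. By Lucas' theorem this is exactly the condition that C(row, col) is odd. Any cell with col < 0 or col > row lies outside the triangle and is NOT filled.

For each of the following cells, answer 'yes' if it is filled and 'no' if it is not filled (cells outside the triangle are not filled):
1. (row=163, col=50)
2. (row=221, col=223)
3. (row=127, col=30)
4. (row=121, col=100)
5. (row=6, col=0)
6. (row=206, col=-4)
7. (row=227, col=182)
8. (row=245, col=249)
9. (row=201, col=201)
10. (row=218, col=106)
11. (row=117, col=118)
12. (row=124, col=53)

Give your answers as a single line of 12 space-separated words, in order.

Answer: no no yes no yes no no no yes no no no

Derivation:
(163,50): row=0b10100011, col=0b110010, row AND col = 0b100010 = 34; 34 != 50 -> empty
(221,223): col outside [0, 221] -> not filled
(127,30): row=0b1111111, col=0b11110, row AND col = 0b11110 = 30; 30 == 30 -> filled
(121,100): row=0b1111001, col=0b1100100, row AND col = 0b1100000 = 96; 96 != 100 -> empty
(6,0): row=0b110, col=0b0, row AND col = 0b0 = 0; 0 == 0 -> filled
(206,-4): col outside [0, 206] -> not filled
(227,182): row=0b11100011, col=0b10110110, row AND col = 0b10100010 = 162; 162 != 182 -> empty
(245,249): col outside [0, 245] -> not filled
(201,201): row=0b11001001, col=0b11001001, row AND col = 0b11001001 = 201; 201 == 201 -> filled
(218,106): row=0b11011010, col=0b1101010, row AND col = 0b1001010 = 74; 74 != 106 -> empty
(117,118): col outside [0, 117] -> not filled
(124,53): row=0b1111100, col=0b110101, row AND col = 0b110100 = 52; 52 != 53 -> empty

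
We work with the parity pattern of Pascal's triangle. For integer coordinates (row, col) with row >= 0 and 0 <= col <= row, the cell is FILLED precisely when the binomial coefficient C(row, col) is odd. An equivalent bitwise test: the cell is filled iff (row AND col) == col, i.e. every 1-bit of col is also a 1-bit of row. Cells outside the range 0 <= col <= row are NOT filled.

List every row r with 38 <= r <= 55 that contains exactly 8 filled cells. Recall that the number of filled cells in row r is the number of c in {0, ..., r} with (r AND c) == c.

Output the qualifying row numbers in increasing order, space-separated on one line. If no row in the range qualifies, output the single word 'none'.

Answer: 38 41 42 44 49 50 52

Derivation:
Row r has 2^popcount(r) filled cells, so we need popcount(r) = log2(8) = 3.
Scan r = 38..55 and keep those with exactly 3 one-bits:
r=38=100110 popcount=3 -> KEEP
r=39=100111 popcount=4 -> skip
r=40=101000 popcount=2 -> skip
r=41=101001 popcount=3 -> KEEP
r=42=101010 popcount=3 -> KEEP
r=43=101011 popcount=4 -> skip
r=44=101100 popcount=3 -> KEEP
r=45=101101 popcount=4 -> skip
r=46=101110 popcount=4 -> skip
r=47=101111 popcount=5 -> skip
r=48=110000 popcount=2 -> skip
r=49=110001 popcount=3 -> KEEP
r=50=110010 popcount=3 -> KEEP
r=51=110011 popcount=4 -> skip
r=52=110100 popcount=3 -> KEEP
r=53=110101 popcount=4 -> skip
r=54=110110 popcount=4 -> skip
r=55=110111 popcount=5 -> skip
Kept rows: 38 41 42 44 49 50 52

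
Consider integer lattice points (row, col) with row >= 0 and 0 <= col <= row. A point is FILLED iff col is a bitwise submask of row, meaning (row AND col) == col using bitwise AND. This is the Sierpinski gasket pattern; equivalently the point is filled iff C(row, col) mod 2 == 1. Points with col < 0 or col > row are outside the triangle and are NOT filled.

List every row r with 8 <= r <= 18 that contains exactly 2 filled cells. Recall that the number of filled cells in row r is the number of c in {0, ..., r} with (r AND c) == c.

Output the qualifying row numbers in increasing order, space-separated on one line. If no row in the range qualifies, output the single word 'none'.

Row r has 2^popcount(r) filled cells, so we need popcount(r) = log2(2) = 1.
Scan r = 8..18 and keep those with exactly 1 one-bits:
r=8=1000 popcount=1 -> KEEP
r=9=1001 popcount=2 -> skip
r=10=1010 popcount=2 -> skip
r=11=1011 popcount=3 -> skip
r=12=1100 popcount=2 -> skip
r=13=1101 popcount=3 -> skip
r=14=1110 popcount=3 -> skip
r=15=1111 popcount=4 -> skip
r=16=10000 popcount=1 -> KEEP
r=17=10001 popcount=2 -> skip
r=18=10010 popcount=2 -> skip
Kept rows: 8 16

Answer: 8 16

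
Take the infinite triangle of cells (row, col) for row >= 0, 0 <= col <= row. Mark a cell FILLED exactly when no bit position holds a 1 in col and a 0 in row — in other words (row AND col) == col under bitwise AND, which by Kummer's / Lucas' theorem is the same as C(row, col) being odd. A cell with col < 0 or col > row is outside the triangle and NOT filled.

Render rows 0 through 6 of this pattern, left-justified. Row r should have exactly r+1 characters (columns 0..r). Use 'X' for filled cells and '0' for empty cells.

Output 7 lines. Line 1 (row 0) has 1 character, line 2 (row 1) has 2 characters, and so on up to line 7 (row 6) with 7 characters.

r0=0: X
r1=1: XX
r2=10: X0X
r3=11: XXXX
r4=100: X000X
r5=101: XX00XX
r6=110: X0X0X0X

Answer: X
XX
X0X
XXXX
X000X
XX00XX
X0X0X0X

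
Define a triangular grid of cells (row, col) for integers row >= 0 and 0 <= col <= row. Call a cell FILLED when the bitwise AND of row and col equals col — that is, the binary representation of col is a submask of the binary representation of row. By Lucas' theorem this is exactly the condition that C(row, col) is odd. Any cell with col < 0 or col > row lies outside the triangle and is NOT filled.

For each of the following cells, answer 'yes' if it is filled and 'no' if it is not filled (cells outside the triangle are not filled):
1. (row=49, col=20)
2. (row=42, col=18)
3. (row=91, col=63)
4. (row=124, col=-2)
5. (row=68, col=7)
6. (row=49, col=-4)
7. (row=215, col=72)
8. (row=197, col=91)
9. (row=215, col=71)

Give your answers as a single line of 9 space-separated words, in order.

Answer: no no no no no no no no yes

Derivation:
(49,20): row=0b110001, col=0b10100, row AND col = 0b10000 = 16; 16 != 20 -> empty
(42,18): row=0b101010, col=0b10010, row AND col = 0b10 = 2; 2 != 18 -> empty
(91,63): row=0b1011011, col=0b111111, row AND col = 0b11011 = 27; 27 != 63 -> empty
(124,-2): col outside [0, 124] -> not filled
(68,7): row=0b1000100, col=0b111, row AND col = 0b100 = 4; 4 != 7 -> empty
(49,-4): col outside [0, 49] -> not filled
(215,72): row=0b11010111, col=0b1001000, row AND col = 0b1000000 = 64; 64 != 72 -> empty
(197,91): row=0b11000101, col=0b1011011, row AND col = 0b1000001 = 65; 65 != 91 -> empty
(215,71): row=0b11010111, col=0b1000111, row AND col = 0b1000111 = 71; 71 == 71 -> filled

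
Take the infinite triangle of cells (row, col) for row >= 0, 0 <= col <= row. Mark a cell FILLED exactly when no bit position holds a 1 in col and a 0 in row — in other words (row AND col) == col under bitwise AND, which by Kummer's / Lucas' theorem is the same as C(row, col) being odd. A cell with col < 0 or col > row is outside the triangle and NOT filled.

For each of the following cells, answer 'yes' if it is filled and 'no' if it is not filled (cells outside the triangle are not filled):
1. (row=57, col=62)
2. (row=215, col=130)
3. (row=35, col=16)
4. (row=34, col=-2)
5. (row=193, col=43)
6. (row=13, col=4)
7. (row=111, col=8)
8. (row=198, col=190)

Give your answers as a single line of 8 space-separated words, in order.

Answer: no yes no no no yes yes no

Derivation:
(57,62): col outside [0, 57] -> not filled
(215,130): row=0b11010111, col=0b10000010, row AND col = 0b10000010 = 130; 130 == 130 -> filled
(35,16): row=0b100011, col=0b10000, row AND col = 0b0 = 0; 0 != 16 -> empty
(34,-2): col outside [0, 34] -> not filled
(193,43): row=0b11000001, col=0b101011, row AND col = 0b1 = 1; 1 != 43 -> empty
(13,4): row=0b1101, col=0b100, row AND col = 0b100 = 4; 4 == 4 -> filled
(111,8): row=0b1101111, col=0b1000, row AND col = 0b1000 = 8; 8 == 8 -> filled
(198,190): row=0b11000110, col=0b10111110, row AND col = 0b10000110 = 134; 134 != 190 -> empty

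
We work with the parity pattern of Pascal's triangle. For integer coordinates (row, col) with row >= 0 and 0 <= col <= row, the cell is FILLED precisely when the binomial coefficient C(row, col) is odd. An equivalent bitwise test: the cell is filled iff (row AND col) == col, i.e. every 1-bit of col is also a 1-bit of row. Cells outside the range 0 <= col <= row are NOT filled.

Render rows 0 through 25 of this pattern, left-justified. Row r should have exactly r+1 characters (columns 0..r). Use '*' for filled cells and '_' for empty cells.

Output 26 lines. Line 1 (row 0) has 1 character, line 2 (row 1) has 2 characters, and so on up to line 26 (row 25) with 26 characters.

r0=0: *
r1=1: **
r2=10: *_*
r3=11: ****
r4=100: *___*
r5=101: **__**
r6=110: *_*_*_*
r7=111: ********
r8=1000: *_______*
r9=1001: **______**
r10=1010: *_*_____*_*
r11=1011: ****____****
r12=1100: *___*___*___*
r13=1101: **__**__**__**
r14=1110: *_*_*_*_*_*_*_*
r15=1111: ****************
r16=10000: *_______________*
r17=10001: **______________**
r18=10010: *_*_____________*_*
r19=10011: ****____________****
r20=10100: *___*___________*___*
r21=10101: **__**__________**__**
r22=10110: *_*_*_*_________*_*_*_*
r23=10111: ********________********
r24=11000: *_______*_______*_______*
r25=11001: **______**______**______**

Answer: *
**
*_*
****
*___*
**__**
*_*_*_*
********
*_______*
**______**
*_*_____*_*
****____****
*___*___*___*
**__**__**__**
*_*_*_*_*_*_*_*
****************
*_______________*
**______________**
*_*_____________*_*
****____________****
*___*___________*___*
**__**__________**__**
*_*_*_*_________*_*_*_*
********________********
*_______*_______*_______*
**______**______**______**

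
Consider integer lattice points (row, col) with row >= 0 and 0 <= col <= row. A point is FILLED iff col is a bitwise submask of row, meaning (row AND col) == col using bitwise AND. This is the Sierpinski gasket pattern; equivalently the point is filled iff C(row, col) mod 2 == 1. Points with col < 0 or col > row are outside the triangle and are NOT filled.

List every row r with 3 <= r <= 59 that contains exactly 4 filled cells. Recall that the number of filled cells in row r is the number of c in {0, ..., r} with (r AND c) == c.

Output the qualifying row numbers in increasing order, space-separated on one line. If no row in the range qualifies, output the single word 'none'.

Answer: 3 5 6 9 10 12 17 18 20 24 33 34 36 40 48

Derivation:
Row r has 2^popcount(r) filled cells, so we need popcount(r) = log2(4) = 2.
Scan r = 3..59 and keep those with exactly 2 one-bits:
r=3=11 popcount=2 -> KEEP
r=4=100 popcount=1 -> skip
r=5=101 popcount=2 -> KEEP
r=6=110 popcount=2 -> KEEP
r=7=111 popcount=3 -> skip
r=8=1000 popcount=1 -> skip
r=9=1001 popcount=2 -> KEEP
r=10=1010 popcount=2 -> KEEP
r=11=1011 popcount=3 -> skip
r=12=1100 popcount=2 -> KEEP
r=13=1101 popcount=3 -> skip
r=14=1110 popcount=3 -> skip
r=15=1111 popcount=4 -> skip
r=16=10000 popcount=1 -> skip
r=17=10001 popcount=2 -> KEEP
r=18=10010 popcount=2 -> KEEP
r=19=10011 popcount=3 -> skip
r=20=10100 popcount=2 -> KEEP
r=21=10101 popcount=3 -> skip
r=22=10110 popcount=3 -> skip
r=23=10111 popcount=4 -> skip
r=24=11000 popcount=2 -> KEEP
r=25=11001 popcount=3 -> skip
r=26=11010 popcount=3 -> skip
r=27=11011 popcount=4 -> skip
r=28=11100 popcount=3 -> skip
r=29=11101 popcount=4 -> skip
r=30=11110 popcount=4 -> skip
r=31=11111 popcount=5 -> skip
r=32=100000 popcount=1 -> skip
r=33=100001 popcount=2 -> KEEP
r=34=100010 popcount=2 -> KEEP
r=35=100011 popcount=3 -> skip
r=36=100100 popcount=2 -> KEEP
r=37=100101 popcount=3 -> skip
r=38=100110 popcount=3 -> skip
r=39=100111 popcount=4 -> skip
r=40=101000 popcount=2 -> KEEP
r=41=101001 popcount=3 -> skip
r=42=101010 popcount=3 -> skip
r=43=101011 popcount=4 -> skip
r=44=101100 popcount=3 -> skip
r=45=101101 popcount=4 -> skip
r=46=101110 popcount=4 -> skip
r=47=101111 popcount=5 -> skip
r=48=110000 popcount=2 -> KEEP
r=49=110001 popcount=3 -> skip
r=50=110010 popcount=3 -> skip
r=51=110011 popcount=4 -> skip
r=52=110100 popcount=3 -> skip
r=53=110101 popcount=4 -> skip
r=54=110110 popcount=4 -> skip
r=55=110111 popcount=5 -> skip
r=56=111000 popcount=3 -> skip
r=57=111001 popcount=4 -> skip
r=58=111010 popcount=4 -> skip
r=59=111011 popcount=5 -> skip
Kept rows: 3 5 6 9 10 12 17 18 20 24 33 34 36 40 48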